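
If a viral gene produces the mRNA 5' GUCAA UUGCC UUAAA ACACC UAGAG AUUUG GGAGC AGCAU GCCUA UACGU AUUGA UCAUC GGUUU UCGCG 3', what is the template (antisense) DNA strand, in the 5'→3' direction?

5′-CGCGAAAACCGATGATCAATACGTATAGGCATGCTGCTCCCAAATCTCTAGGTGTTTTAAGGCAATTGAC-3′

Replace U with T to get the coding DNA strand: GTCAATTGCCTTAAAACACCTAGAGATTTGGGAGCAGCATGCCTATACGTATTGATCATCGGTTTTCGCG. The template strand is its reverse complement (complement CAGTTAACGGAATTTTGTGGATCTCTAAACCCTCGTCGTACGGATATGCATAACTAGTAGCCAAAAGCGC, then reverse).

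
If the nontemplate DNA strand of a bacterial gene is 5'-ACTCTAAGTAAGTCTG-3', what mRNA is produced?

5′-ACUCUAAGUAAGUCUG-3′

The mRNA is synthesized from the template strand, so it matches the coding strand with T replaced by U.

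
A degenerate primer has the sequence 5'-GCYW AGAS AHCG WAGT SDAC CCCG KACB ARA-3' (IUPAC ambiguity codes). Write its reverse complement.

5′-TYTVGTMCGGGGTHSACTWCGDTSTCTWRGC-3′

Standard pairs A↔T, G↔C; ambiguity codes pair R↔Y, K↔M, W↔W, S↔S, B↔V, D↔H. Complement (CGRWTCTSTDGCWTCASHTGGGGCMTGVTYT), then reverse for 5'→3'.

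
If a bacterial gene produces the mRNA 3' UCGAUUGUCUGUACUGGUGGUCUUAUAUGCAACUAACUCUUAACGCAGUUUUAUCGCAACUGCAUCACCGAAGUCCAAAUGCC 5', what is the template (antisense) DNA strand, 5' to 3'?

5'-AGCTAACAGACATGACCACCAGAATATACGTTGATTGAGAATTGCGTCAAAATAGCGTTGACGTAGTGGCTTCAGGTTTACGG-3'

Written 5'→3' the mRNA is CCGUAAACCUGAAGCCACUACGUCAACGCUAUUUUGACGCAAUUCUCAAUCAACGUAUAUUCUGGUGGUCAUGUCUGUUAGCU, so the coding DNA strand is CCGTAAACCTGAAGCCACTACGTCAACGCTATTTTGACGCAATTCTCAATCAACGTATATTCTGGTGGTCATGTCTGTTAGCT. The template is its reverse complement.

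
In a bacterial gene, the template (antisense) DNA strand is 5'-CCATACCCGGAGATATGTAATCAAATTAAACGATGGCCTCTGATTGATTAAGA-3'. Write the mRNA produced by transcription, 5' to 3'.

5'-UCUUAAUCAAUCAGAGGCCAUCGUUUAAUUUGAUUACAUAUCUCCGGGUAUGG-3'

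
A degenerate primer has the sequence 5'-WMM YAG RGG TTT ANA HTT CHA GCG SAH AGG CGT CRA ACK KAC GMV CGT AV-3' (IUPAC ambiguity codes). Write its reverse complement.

5'-BTACGBKCGTMMGTTYGACGCCTDTSCGCTDGAADTNTAAACCYCTRKKW-3'

Standard pairs A↔T, G↔C; ambiguity codes pair R↔Y, M↔K, W↔W, S↔S, H↔D, V↔B, N↔N. Complement (WKKRTCYCCAAATNTDAAGDTCGCSTDTCCGCAGYTTGMMTGCKBGCATB), then reverse for 5'→3'.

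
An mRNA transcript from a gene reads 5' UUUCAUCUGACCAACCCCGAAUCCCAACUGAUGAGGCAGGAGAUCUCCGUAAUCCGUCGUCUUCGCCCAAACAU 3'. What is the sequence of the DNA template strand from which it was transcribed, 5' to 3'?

5'-ATGTTTGGGCGAAGACGACGGATTACGGAGATCTCCTGCCTCATCAGTTGGGATTCGGGGTTGGTCAGATGAAA-3'

Replace U with T to get the coding DNA strand: TTTCATCTGACCAACCCCGAATCCCAACTGATGAGGCAGGAGATCTCCGTAATCCGTCGTCTTCGCCCAAACAT. The template strand is its reverse complement (complement AAAGTAGACTGGTTGGGGCTTAGGGTTGACTACTCCGTCCTCTAGAGGCATTAGGCAGCAGAAGCGGGTTTGTA, then reverse).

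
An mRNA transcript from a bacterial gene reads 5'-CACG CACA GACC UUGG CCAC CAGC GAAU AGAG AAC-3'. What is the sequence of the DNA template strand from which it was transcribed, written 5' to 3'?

5'-GTTCTCTATTCGCTGGTGGCCAAGGTCTGTGCGTG-3'

Replace U with T to get the coding DNA strand: CACGCACAGACCTTGGCCACCAGCGAATAGAGAAC. The template strand is its reverse complement (complement GTGCGTGTCTGGAACCGGTGGTCGCTTATCTCTTG, then reverse).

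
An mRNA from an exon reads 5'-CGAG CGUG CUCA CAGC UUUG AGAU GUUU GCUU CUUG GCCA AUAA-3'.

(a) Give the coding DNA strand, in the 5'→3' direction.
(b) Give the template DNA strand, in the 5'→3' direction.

(a) The coding strand matches the mRNA with U→T.
(b) The template strand is the reverse complement of the coding strand.

(a) 5'-CGAGCGTGCTCACAGCTTTGAGATGTTTGCTTCTTGGCCAATAA-3'
(b) 5'-TTATTGGCCAAGAAGCAAACATCTCAAAGCTGTGAGCACGCTCG-3'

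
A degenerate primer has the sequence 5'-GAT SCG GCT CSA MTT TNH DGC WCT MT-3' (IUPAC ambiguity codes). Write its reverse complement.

5'-AKAGWGCHDNAAAKTSGAGCCGSATC-3'

Standard pairs A↔T, G↔C; ambiguity codes pair M↔K, W↔W, S↔S, D↔H, N↔N. Complement (CTASGCCGAGSTKAAANDHCGWGAKA), then reverse for 5'→3'.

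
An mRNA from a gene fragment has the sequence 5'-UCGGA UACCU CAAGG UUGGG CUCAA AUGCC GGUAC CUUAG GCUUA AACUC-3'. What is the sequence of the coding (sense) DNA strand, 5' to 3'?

5′-TCGGATACCTCAAGGTTGGGCTCAAATGCCGGTACCTTAGGCTTAAACTC-3′

The coding DNA strand has the same 5'→3' sequence as the mRNA with U replaced by T.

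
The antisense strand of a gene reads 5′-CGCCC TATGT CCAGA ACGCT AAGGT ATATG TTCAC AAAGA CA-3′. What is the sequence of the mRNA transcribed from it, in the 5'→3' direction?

5'-UGUCUUUGUGAACAUAUACCUUAGCGUUCUGGACAUAGGGCG-3'

RNA polymerase reads the template 3'→5' and synthesizes mRNA 5'→3' by base-pairing (A→U, T→A, G↔C). The complement of the template is GCGGGATACAGGTCTTGCGATTCCATATACAAGTGTTTCTGT; antiparallel, so 5'→3' the coding strand is TGTCTTTGTGAACATATACCTTAGCGTTCTGGACATAGGGCG. Replace T with U for the mRNA.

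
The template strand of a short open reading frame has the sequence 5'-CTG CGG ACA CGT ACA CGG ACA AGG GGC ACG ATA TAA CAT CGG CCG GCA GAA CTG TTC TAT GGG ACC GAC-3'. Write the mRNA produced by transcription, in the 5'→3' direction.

The mRNA has the sequence of the coding strand (reverse complement of the template) with T→U. Reverse complement of CTGCGGACACGTACACGGACAAGGGGCACGATATAACATCGGCCGGCAGAACTGTTCTATGGGACCGAC is GTCGGTCCCATAGAACAGTTCTGCCGGCCGATGTTATATCGTGCCCCTTGTCCGTGTACGTGTCCGCAG; then T→U.

5'-GUCGGUCCCAUAGAACAGUUCUGCCGGCCGAUGUUAUAUCGUGCCCCUUGUCCGUGUACGUGUCCGCAG-3'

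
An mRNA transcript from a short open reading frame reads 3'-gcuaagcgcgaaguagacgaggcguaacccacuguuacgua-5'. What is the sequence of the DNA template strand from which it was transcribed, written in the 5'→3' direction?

Written 5'→3' the mRNA is AUGCAUUGUCACCCAAUGCGGAGCAGAUGAAGCGCGAAUCG, so the coding DNA strand is ATGCATTGTCACCCAATGCGGAGCAGATGAAGCGCGAATCG. The template is its reverse complement.

5'-CGATTCGCGCTTCATCTGCTCCGCATTGGGTGACAATGCAT-3'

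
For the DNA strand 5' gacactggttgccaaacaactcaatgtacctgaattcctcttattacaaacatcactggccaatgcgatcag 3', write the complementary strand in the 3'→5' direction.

Base-pairing A↔T, G↔C gives the complement. The complementary strand is antiparallel, so paired with a 5'→3' strand it runs 3'→5'.

3'-CTGTGACCAACGGTTTGTTGAGTTACATGGACTTAAGGAGAATAATGTTTGTAGTGACCGGTTACGCTAGTC-5'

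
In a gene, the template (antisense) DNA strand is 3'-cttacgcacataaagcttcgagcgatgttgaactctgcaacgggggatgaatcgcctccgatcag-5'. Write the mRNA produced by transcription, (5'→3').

Reading the template 3'→5' as shown, RNA polymerase pairs each base (A→U, T→A, G↔C) to build mRNA 5'→3' directly.

5'-GAAUGCGUGUAUUUCGAAGCUCGCUACAACUUGAGACGUUGCCCCCUACUUAGCGGAGGCUAGUC-3'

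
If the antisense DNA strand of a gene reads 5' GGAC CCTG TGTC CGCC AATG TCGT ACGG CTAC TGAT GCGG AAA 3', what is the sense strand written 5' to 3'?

5′-TTTCCGCATCAGTAGCCGTACGACATTGGCGGACACAGGGTCC-3′

The coding strand is complementary and antiparallel to the template: take the complement (A↔T, G↔C) and reverse.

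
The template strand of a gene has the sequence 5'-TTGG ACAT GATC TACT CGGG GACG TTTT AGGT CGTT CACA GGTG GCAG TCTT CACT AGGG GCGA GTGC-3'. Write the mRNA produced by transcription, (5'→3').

5'-GCACUCGCCCCUAGUGAAGACUGCCACCUGUGAACGACCUAAAACGUCCCCGAGUAGAUCAUGUCCAA-3'

RNA polymerase reads the template 3'→5' and synthesizes mRNA 5'→3' by base-pairing (A→U, T→A, G↔C). The complement of the template is AACCTGTACTAGATGAGCCCCTGCAAAATCCAGCAAGTGTCCACCGTCAGAAGTGATCCCCGCTCACG; antiparallel, so 5'→3' the coding strand is GCACTCGCCCCTAGTGAAGACTGCCACCTGTGAACGACCTAAAACGTCCCCGAGTAGATCATGTCCAA. Replace T with U for the mRNA.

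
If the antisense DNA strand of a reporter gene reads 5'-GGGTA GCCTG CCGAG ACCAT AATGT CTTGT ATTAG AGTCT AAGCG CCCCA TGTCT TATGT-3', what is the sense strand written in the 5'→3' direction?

The coding strand is complementary and antiparallel to the template: take the complement (A↔T, G↔C) and reverse.

5'-ACATAAGACATGGGGCGCTTAGACTCTAATACAAGACATTATGGTCTCGGCAGGCTACCC-3'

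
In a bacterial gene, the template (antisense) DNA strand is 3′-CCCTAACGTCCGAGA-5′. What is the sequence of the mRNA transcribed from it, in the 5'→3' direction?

5'-GGGAUUGCAGGCUCU-3'

Reading the template 3'→5' as shown, RNA polymerase pairs each base (A→U, T→A, G↔C) to build mRNA 5'→3' directly.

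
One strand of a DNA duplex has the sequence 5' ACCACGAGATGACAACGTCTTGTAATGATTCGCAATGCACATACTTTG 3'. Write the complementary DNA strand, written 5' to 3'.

5'-CAAAGTATGTGCATTGCGAATCATTACAAGACGTTGTCATCTCGTGGT-3'

Pairing A↔T and G↔C gives TGGTGCTCTACTGTTGCAGAACATTACTAAGCGTTACGTGTATGAAAC, running 3'→5'. Reverse for the 5'→3' convention.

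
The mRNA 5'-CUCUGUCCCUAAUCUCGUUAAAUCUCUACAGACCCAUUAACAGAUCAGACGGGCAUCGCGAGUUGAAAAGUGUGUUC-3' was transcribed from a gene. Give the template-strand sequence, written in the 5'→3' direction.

5'-GAACACACTTTTCAACTCGCGATGCCCGTCTGATCTGTTAATGGGTCTGTAGAGATTTAACGAGATTAGGGACAGAG-3'

Replace U with T to get the coding DNA strand: CTCTGTCCCTAATCTCGTTAAATCTCTACAGACCCATTAACAGATCAGACGGGCATCGCGAGTTGAAAAGTGTGTTC. The template strand is its reverse complement (complement GAGACAGGGATTAGAGCAATTTAGAGATGTCTGGGTAATTGTCTAGTCTGCCCGTAGCGCTCAACTTTTCACACAAG, then reverse).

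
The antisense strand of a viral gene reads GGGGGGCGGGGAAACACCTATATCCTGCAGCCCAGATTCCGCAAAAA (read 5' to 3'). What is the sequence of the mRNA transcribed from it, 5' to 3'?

The mRNA has the sequence of the coding strand (reverse complement of the template) with T→U. Reverse complement of GGGGGGCGGGGAAACACCTATATCCTGCAGCCCAGATTCCGCAAAAA is TTTTTGCGGAATCTGGGCTGCAGGATATAGGTGTTTCCCCGCCCCCC; then T→U.

5'-UUUUUGCGGAAUCUGGGCUGCAGGAUAUAGGUGUUUCCCCGCCCCCC-3'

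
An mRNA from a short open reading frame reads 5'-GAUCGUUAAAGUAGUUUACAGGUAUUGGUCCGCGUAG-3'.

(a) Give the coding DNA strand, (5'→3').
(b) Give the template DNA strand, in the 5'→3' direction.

(a) 5'-GATCGTTAAAGTAGTTTACAGGTATTGGTCCGCGTAG-3'
(b) 5'-CTACGCGGACCAATACCTGTAAACTACTTTAACGATC-3'

(a) The coding strand matches the mRNA with U→T.
(b) The template strand is the reverse complement of the coding strand.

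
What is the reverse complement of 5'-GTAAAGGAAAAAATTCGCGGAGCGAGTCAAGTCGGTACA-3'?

5'-TGTACCGACTTGACTCGCTCCGCGAATTTTTTCCTTTAC-3'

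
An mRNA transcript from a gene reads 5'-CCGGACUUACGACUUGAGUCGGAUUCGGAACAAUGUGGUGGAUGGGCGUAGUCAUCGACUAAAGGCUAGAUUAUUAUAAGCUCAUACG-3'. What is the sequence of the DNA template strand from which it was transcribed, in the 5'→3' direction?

5'-CGTATGAGCTTATAATAATCTAGCCTTTAGTCGATGACTACGCCCATCCACCACATTGTTCCGAATCCGACTCAAGTCGTAAGTCCGG-3'

Replace U with T to get the coding DNA strand: CCGGACTTACGACTTGAGTCGGATTCGGAACAATGTGGTGGATGGGCGTAGTCATCGACTAAAGGCTAGATTATTATAAGCTCATACG. The template strand is its reverse complement (complement GGCCTGAATGCTGAACTCAGCCTAAGCCTTGTTACACCACCTACCCGCATCAGTAGCTGATTTCCGATCTAATAATATTCGAGTATGC, then reverse).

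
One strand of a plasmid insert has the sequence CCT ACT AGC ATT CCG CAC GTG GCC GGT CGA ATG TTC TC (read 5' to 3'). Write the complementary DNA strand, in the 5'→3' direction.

5′-GAGAACATTCGACCGGCCACGTGCGGAATGCTAGTAGG-3′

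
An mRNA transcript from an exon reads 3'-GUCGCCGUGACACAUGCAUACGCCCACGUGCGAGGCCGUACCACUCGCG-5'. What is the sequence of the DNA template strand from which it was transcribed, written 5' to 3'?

5′-CAGCGGCACTGTGTACGTATGCGGGTGCACGCTCCGGCATGGTGAGCGC-3′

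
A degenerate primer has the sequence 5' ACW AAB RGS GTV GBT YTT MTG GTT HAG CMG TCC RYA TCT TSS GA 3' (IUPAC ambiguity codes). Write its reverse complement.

5′-TCSSAAGATRYGGACKGCTDAACCAKAARAVCBACSCYVTTWGT-3′

Standard pairs A↔T, G↔C; ambiguity codes pair R↔Y, M↔K, W↔W, S↔S, B↔V, H↔D. Complement (TGWTTVYCSCABCVARAAKACCAADTCGKCAGGYRTAGAASSCT), then reverse for 5'→3'.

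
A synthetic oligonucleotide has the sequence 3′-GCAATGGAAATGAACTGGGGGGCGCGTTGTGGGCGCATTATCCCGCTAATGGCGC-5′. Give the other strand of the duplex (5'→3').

The strand is given 3'→5', so its complement runs 5'→3' in the same left-to-right order: pair each base A↔T, G↔C.

5'-CGTTACCTTTACTTGACCCCCCGCGCAACACCCGCGTAATAGGGCGATTACCGCG-3'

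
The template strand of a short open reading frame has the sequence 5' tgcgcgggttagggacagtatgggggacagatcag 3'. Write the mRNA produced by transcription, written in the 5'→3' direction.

5'-CUGAUCUGUCCCCCAUACUGUCCCUAACCCGCGCA-3'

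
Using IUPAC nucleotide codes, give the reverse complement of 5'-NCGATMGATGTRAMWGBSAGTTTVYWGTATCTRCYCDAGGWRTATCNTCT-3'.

5'-AGANGATAYWCCTHGRGYAGATACWRBAAACTSVCWKTYACATCKATCGN-3'

Standard pairs A↔T, G↔C; ambiguity codes pair R↔Y, M↔K, W↔W, S↔S, B↔V, D↔H, N↔N. Complement (NGCTAKCTACAYTKWCVSTCAAABRWCATAGAYGRGHTCCWYATAGNAGA), then reverse for 5'→3'.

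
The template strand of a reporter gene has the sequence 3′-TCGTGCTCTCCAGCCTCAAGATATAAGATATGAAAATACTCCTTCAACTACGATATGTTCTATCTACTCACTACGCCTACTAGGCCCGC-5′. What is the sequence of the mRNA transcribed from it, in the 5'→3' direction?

5′-AGCACGAGAGGUCGGAGUUCUAUAUUCUAUACUUUUAUGAGGAAGUUGAUGCUAUACAAGAUAGAUGAGUGAUGCGGAUGAUCCGGGCG-3′

Reading the template 3'→5' as shown, RNA polymerase pairs each base (A→U, T→A, G↔C) to build mRNA 5'→3' directly.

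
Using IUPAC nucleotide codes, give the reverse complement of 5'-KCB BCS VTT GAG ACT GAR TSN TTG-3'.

Standard pairs A↔T, G↔C; ambiguity codes pair R↔Y, K↔M, S↔S, B↔V, N↔N. Complement (MGVVGSBAACTCTGACTYASNAAC), then reverse for 5'→3'.

5′-CAANSAYTCAGTCTCAABSGVVGM-3′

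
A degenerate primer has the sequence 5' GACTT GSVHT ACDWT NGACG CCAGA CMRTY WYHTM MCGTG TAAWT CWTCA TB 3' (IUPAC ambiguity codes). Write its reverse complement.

Standard pairs A↔T, G↔C; ambiguity codes pair R↔Y, M↔K, W↔W, S↔S, B↔V, D↔H, N↔N. Complement (CTGAACSBDATGHWANCTGCGGTCTGKYARWRDAKKGCACATTWAGWAGTAV), then reverse for 5'→3'.

5'-VATGAWGAWTTACACGKKADRWRAYKGTCTGGCGTCNAWHGTADBSCAAGTC-3'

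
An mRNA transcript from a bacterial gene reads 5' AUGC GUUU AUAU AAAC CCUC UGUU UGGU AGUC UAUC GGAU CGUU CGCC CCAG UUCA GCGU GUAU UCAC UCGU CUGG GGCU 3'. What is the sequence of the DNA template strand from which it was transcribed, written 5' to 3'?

5'-AGCCCCAGACGAGTGAATACACGCTGAACTGGGGCGAACGATCCGATAGACTACCAAACAGAGGGTTTATATAAACGCAT-3'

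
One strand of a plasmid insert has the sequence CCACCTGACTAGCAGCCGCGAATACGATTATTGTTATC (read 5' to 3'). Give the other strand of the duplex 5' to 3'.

5'-GATAACAATAATCGTATTCGCGGCTGCTAGTCAGGTGG-3'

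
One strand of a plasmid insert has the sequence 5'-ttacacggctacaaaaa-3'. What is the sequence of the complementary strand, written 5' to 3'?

5'-TTTTTGTAGCCGTGTAA-3'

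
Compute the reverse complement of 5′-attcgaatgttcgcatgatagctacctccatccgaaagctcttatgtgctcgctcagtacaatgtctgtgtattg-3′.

5'-CAATACACAGACATTGTACTGAGCGAGCACATAAGAGCTTTCGGATGGAGGTAGCTATCATGCGAACATTCGAAT-3'

Reading the sequence 3'→5' and pairing each base (A↔T, G↔C) gives the reverse complement directly.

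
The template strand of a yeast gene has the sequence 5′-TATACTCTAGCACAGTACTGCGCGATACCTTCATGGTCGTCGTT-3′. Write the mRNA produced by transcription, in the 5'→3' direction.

5'-AACGACGACCAUGAAGGUAUCGCGCAGUACUGUGCUAGAGUAUA-3'

The mRNA has the sequence of the coding strand (reverse complement of the template) with T→U. Reverse complement of TATACTCTAGCACAGTACTGCGCGATACCTTCATGGTCGTCGTT is AACGACGACCATGAAGGTATCGCGCAGTACTGTGCTAGAGTATA; then T→U.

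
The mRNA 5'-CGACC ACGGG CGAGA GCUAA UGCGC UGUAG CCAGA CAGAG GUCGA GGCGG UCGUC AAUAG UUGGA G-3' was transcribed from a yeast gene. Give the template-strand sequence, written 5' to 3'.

Replace U with T to get the coding DNA strand: CGACCACGGGCGAGAGCTAATGCGCTGTAGCCAGACAGAGGTCGAGGCGGTCGTCAATAGTTGGAG. The template strand is its reverse complement (complement GCTGGTGCCCGCTCTCGATTACGCGACATCGGTCTGTCTCCAGCTCCGCCAGCAGTTATCAACCTC, then reverse).

5'-CTCCAACTATTGACGACCGCCTCGACCTCTGTCTGGCTACAGCGCATTAGCTCTCGCCCGTGGTCG-3'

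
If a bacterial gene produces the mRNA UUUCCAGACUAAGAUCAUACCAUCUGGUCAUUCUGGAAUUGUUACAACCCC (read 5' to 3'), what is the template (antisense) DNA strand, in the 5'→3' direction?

5'-GGGGTTGTAACAATTCCAGAATGACCAGATGGTATGATCTTAGTCTGGAAA-3'

Replace U with T to get the coding DNA strand: TTTCCAGACTAAGATCATACCATCTGGTCATTCTGGAATTGTTACAACCCC. The template strand is its reverse complement (complement AAAGGTCTGATTCTAGTATGGTAGACCAGTAAGACCTTAACAATGTTGGGG, then reverse).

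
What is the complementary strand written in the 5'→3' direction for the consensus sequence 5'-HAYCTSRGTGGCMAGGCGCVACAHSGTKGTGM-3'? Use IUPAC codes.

Standard pairs A↔T, G↔C; ambiguity codes pair R↔Y, M↔K, S↔S, H↔D, V↔B. Complement (DTRGASYCACCGKTCCGCGBTGTDSCAMCACK), then reverse for 5'→3'.

5′-KCACMACSDTGTBGCGCCTKGCCACYSAGRTD-3′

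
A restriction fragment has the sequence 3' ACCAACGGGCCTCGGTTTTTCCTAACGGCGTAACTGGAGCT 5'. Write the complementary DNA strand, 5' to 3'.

5'-TGGTTGCCCGGAGCCAAAAAGGATTGCCGCATTGACCTCGA-3'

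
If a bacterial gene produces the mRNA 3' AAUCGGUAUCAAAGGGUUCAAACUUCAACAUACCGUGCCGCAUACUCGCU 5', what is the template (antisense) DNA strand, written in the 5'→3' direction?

5′-TTAGCCATAGTTTCCCAAGTTTGAAGTTGTATGGCACGGCGTATGAGCGA-3′

Written 5'→3' the mRNA is UCGCUCAUACGCCGUGCCAUACAACUUCAAACUUGGGAAACUAUGGCUAA, so the coding DNA strand is TCGCTCATACGCCGTGCCATACAACTTCAAACTTGGGAAACTATGGCTAA. The template is its reverse complement.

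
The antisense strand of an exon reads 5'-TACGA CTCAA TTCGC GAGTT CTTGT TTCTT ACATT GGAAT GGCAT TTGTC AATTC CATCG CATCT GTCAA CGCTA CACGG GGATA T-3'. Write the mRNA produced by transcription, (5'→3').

5'-AUAUCCCCGUGUAGCGUUGACAGAUGCGAUGGAAUUGACAAAUGCCAUUCCAAUGUAAGAAACAAGAACUCGCGAAUUGAGUCGUA-3'

RNA polymerase reads the template 3'→5' and synthesizes mRNA 5'→3' by base-pairing (A→U, T→A, G↔C). The complement of the template is ATGCTGAGTTAAGCGCTCAAGAACAAAGAATGTAACCTTACCGTAAACAGTTAAGGTAGCGTAGACAGTTGCGATGTGCCCCTATA; antiparallel, so 5'→3' the coding strand is ATATCCCCGTGTAGCGTTGACAGATGCGATGGAATTGACAAATGCCATTCCAATGTAAGAAACAAGAACTCGCGAATTGAGTCGTA. Replace T with U for the mRNA.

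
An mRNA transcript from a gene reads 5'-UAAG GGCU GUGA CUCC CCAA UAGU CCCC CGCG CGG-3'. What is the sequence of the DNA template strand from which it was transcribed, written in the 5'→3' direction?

Replace U with T to get the coding DNA strand: TAAGGGCTGTGACTCCCCAATAGTCCCCCGCGCGG. The template strand is its reverse complement (complement ATTCCCGACACTGAGGGGTTATCAGGGGGCGCGCC, then reverse).

5'-CCGCGCGGGGGACTATTGGGGAGTCACAGCCCTTA-3'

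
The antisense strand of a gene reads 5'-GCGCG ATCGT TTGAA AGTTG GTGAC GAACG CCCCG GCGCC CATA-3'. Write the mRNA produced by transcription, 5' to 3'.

5'-UAUGGGCGCCGGGGCGUUCGUCACCAACUUUCAAACGAUCGCGC-3'

RNA polymerase reads the template 3'→5' and synthesizes mRNA 5'→3' by base-pairing (A→U, T→A, G↔C). The complement of the template is CGCGCTAGCAAACTTTCAACCACTGCTTGCGGGGCCGCGGGTAT; antiparallel, so 5'→3' the coding strand is TATGGGCGCCGGGGCGTTCGTCACCAACTTTCAAACGATCGCGC. Replace T with U for the mRNA.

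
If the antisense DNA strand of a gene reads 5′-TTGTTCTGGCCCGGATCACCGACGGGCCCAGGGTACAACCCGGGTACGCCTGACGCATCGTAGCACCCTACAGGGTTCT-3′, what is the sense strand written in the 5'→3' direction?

The coding strand is complementary and antiparallel to the template: take the complement (A↔T, G↔C) and reverse.

5'-AGAACCCTGTAGGGTGCTACGATGCGTCAGGCGTACCCGGGTTGTACCCTGGGCCCGTCGGTGATCCGGGCCAGAACAA-3'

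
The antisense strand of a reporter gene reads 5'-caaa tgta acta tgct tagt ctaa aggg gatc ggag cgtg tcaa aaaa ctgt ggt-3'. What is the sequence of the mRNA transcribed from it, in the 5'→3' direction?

RNA polymerase reads the template 3'→5' and synthesizes mRNA 5'→3' by base-pairing (A→U, T→A, G↔C). The complement of the template is GTTTACATTGATACGAATCAGATTTCCCCTAGCCTCGCACAGTTTTTTGACACCA; antiparallel, so 5'→3' the coding strand is ACCACAGTTTTTTGACACGCTCCGATCCCCTTTAGACTAAGCATAGTTACATTTG. Replace T with U for the mRNA.

5'-ACCACAGUUUUUUGACACGCUCCGAUCCCCUUUAGACUAAGCAUAGUUACAUUUG-3'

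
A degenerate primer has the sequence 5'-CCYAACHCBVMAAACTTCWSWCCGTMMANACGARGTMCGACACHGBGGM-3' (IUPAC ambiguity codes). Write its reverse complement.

5'-KCCVCDGTGTCGKACYTCGTNTKKACGGWSWGAAGTTTKBVGDGTTRGG-3'

Standard pairs A↔T, G↔C; ambiguity codes pair R↔Y, M↔K, W↔W, S↔S, B↔V, H↔D, N↔N. Complement (GGRTTGDGVBKTTTGAAGWSWGGCAKKTNTGCTYCAKGCTGTGDCVCCK), then reverse for 5'→3'.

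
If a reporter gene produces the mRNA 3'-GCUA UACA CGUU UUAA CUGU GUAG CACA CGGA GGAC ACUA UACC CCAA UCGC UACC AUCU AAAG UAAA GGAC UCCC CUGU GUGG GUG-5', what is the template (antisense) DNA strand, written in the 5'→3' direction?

Written 5'→3' the mRNA is GUGGGUGUGUCCCCUCAGGAAAUGAAAUCUACCAUCGCUAACCCCAUAUCACAGGAGGCACACGAUGUGUCAAUUUUGCACAUAUCG, so the coding DNA strand is GTGGGTGTGTCCCCTCAGGAAATGAAATCTACCATCGCTAACCCCATATCACAGGAGGCACACGATGTGTCAATTTTGCACATATCG. The template is its reverse complement.

5'-CGATATGTGCAAAATTGACACATCGTGTGCCTCCTGTGATATGGGGTTAGCGATGGTAGATTTCATTTCCTGAGGGGACACACCCAC-3'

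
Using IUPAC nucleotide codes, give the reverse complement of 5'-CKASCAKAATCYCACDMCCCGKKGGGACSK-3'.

5'-MSGTCCCMMCGGGKHGTGRGATTMTGSTMG-3'

Standard pairs A↔T, G↔C; ambiguity codes pair Y↔R, M↔K, S↔S, D↔H. Complement (GMTSGTMTTAGRGTGHKGGGCMMCCCTGSM), then reverse for 5'→3'.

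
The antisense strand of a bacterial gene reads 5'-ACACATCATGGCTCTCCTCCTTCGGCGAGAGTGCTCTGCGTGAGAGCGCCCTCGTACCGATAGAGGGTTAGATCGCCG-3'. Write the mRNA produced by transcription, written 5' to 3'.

5′-CGGCGAUCUAACCCUCUAUCGGUACGAGGGCGCUCUCACGCAGAGCACUCUCGCCGAAGGAGGAGAGCCAUGAUGUGU-3′

RNA polymerase reads the template 3'→5' and synthesizes mRNA 5'→3' by base-pairing (A→U, T→A, G↔C). The complement of the template is TGTGTAGTACCGAGAGGAGGAAGCCGCTCTCACGAGACGCACTCTCGCGGGAGCATGGCTATCTCCCAATCTAGCGGC; antiparallel, so 5'→3' the coding strand is CGGCGATCTAACCCTCTATCGGTACGAGGGCGCTCTCACGCAGAGCACTCTCGCCGAAGGAGGAGAGCCATGATGTGT. Replace T with U for the mRNA.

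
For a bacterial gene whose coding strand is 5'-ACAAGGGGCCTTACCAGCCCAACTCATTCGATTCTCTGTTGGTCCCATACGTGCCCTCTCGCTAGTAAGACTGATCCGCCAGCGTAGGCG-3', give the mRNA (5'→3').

The mRNA is synthesized from the template strand, so it matches the coding strand with T replaced by U.

5'-ACAAGGGGCCUUACCAGCCCAACUCAUUCGAUUCUCUGUUGGUCCCAUACGUGCCCUCUCGCUAGUAAGACUGAUCCGCCAGCGUAGGCG-3'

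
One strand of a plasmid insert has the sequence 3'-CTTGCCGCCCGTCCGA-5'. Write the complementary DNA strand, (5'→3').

The strand is given 3'→5', so its complement runs 5'→3' in the same left-to-right order: pair each base A↔T, G↔C.

5′-GAACGGCGGGCAGGCT-3′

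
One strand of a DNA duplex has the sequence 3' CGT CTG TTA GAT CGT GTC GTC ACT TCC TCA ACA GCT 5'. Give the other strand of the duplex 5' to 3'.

The strand is given 3'→5', so its complement runs 5'→3' in the same left-to-right order: pair each base A↔T, G↔C.

5'-GCAGACAATCTAGCACAGCAGTGAAGGAGTTGTCGA-3'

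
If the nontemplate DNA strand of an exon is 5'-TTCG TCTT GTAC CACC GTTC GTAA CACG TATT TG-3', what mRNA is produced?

The mRNA is synthesized from the template strand, so it matches the coding strand with T replaced by U.

5'-UUCGUCUUGUACCACCGUUCGUAACACGUAUUUG-3'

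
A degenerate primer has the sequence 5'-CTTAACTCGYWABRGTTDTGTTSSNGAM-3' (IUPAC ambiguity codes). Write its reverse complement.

5'-KTCNSSAACAHAACYVTWRCGAGTTAAG-3'

Standard pairs A↔T, G↔C; ambiguity codes pair R↔Y, M↔K, W↔W, S↔S, B↔V, D↔H, N↔N. Complement (GAATTGAGCRWTVYCAAHACAASSNCTK), then reverse for 5'→3'.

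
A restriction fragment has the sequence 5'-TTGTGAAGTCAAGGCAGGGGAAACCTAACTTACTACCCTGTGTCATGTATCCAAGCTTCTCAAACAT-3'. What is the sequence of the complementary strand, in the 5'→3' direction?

The complement of TTGTGAAGTCAAGGCAGGGGAAACCTAACTTACTACCCTGTGTCATGTATCCAAGCTTCTCAAACAT is AACACTTCAGTTCCGTCCCCTTTGGATTGAATGATGGGACACAGTACATAGGTTCGAAGAGTTTGTA (A↔T, G↔C). DNA strands are antiparallel, so the complementary strand runs 3'→5'; reversing gives the 5'→3' form.

5'-ATGTTTGAGAAGCTTGGATACATGACACAGGGTAGTAAGTTAGGTTTCCCCTGCCTTGACTTCACAA-3'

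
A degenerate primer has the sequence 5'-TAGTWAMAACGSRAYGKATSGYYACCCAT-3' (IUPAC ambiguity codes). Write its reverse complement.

5'-ATGGGTRRCSATMCRTYSCGTTKTWACTA-3'

Standard pairs A↔T, G↔C; ambiguity codes pair R↔Y, M↔K, W↔W, S↔S. Complement (ATCAWTKTTGCSYTRCMTASCRRTGGGTA), then reverse for 5'→3'.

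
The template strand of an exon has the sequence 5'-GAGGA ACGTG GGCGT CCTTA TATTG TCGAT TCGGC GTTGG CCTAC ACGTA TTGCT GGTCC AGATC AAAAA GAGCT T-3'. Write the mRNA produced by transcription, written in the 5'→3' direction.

5'-AAGCUCUUUUUGAUCUGGACCAGCAAUACGUGUAGGCCAACGCCGAAUCGACAAUAUAAGGACGCCCACGUUCCUC-3'

RNA polymerase reads the template 3'→5' and synthesizes mRNA 5'→3' by base-pairing (A→U, T→A, G↔C). The complement of the template is CTCCTTGCACCCGCAGGAATATAACAGCTAAGCCGCAACCGGATGTGCATAACGACCAGGTCTAGTTTTTCTCGAA; antiparallel, so 5'→3' the coding strand is AAGCTCTTTTTGATCTGGACCAGCAATACGTGTAGGCCAACGCCGAATCGACAATATAAGGACGCCCACGTTCCTC. Replace T with U for the mRNA.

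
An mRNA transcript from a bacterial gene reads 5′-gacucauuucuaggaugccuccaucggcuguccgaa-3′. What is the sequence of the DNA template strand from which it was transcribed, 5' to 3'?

Replace U with T to get the coding DNA strand: GACTCATTTCTAGGATGCCTCCATCGGCTGTCCGAA. The template strand is its reverse complement (complement CTGAGTAAAGATCCTACGGAGGTAGCCGACAGGCTT, then reverse).

5'-TTCGGACAGCCGATGGAGGCATCCTAGAAATGAGTC-3'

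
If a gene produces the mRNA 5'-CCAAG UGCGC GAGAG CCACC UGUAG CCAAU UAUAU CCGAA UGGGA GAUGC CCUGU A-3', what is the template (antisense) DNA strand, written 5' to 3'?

Replace U with T to get the coding DNA strand: CCAAGTGCGCGAGAGCCACCTGTAGCCAATTATATCCGAATGGGAGATGCCCTGTA. The template strand is its reverse complement (complement GGTTCACGCGCTCTCGGTGGACATCGGTTAATATAGGCTTACCCTCTACGGGACAT, then reverse).

5′-TACAGGGCATCTCCCATTCGGATATAATTGGCTACAGGTGGCTCTCGCGCACTTGG-3′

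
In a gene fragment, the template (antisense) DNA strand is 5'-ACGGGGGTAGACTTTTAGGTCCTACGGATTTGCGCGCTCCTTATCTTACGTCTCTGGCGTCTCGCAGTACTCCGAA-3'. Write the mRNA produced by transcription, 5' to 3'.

RNA polymerase reads the template 3'→5' and synthesizes mRNA 5'→3' by base-pairing (A→U, T→A, G↔C). The complement of the template is TGCCCCCATCTGAAAATCCAGGATGCCTAAACGCGCGAGGAATAGAATGCAGAGACCGCAGAGCGTCATGAGGCTT; antiparallel, so 5'→3' the coding strand is TTCGGAGTACTGCGAGACGCCAGAGACGTAAGATAAGGAGCGCGCAAATCCGTAGGACCTAAAAGTCTACCCCCGT. Replace T with U for the mRNA.

5'-UUCGGAGUACUGCGAGACGCCAGAGACGUAAGAUAAGGAGCGCGCAAAUCCGUAGGACCUAAAAGUCUACCCCCGU-3'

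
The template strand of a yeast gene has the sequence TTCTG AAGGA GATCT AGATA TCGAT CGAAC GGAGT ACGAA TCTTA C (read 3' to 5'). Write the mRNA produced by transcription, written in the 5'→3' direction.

5'-AAGACUUCCUCUAGAUCUAUAGCUAGCUUGCCUCAUGCUUAGAAUG-3'

Reading the template 3'→5' as shown, RNA polymerase pairs each base (A→U, T→A, G↔C) to build mRNA 5'→3' directly.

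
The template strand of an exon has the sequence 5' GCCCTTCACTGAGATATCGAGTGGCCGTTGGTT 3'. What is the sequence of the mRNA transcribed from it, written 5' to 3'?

RNA polymerase reads the template 3'→5' and synthesizes mRNA 5'→3' by base-pairing (A→U, T→A, G↔C). The complement of the template is CGGGAAGTGACTCTATAGCTCACCGGCAACCAA; antiparallel, so 5'→3' the coding strand is AACCAACGGCCACTCGATATCTCAGTGAAGGGC. Replace T with U for the mRNA.

5'-AACCAACGGCCACUCGAUAUCUCAGUGAAGGGC-3'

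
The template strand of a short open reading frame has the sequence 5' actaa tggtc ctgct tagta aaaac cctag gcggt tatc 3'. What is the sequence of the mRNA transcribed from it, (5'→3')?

The mRNA has the sequence of the coding strand (reverse complement of the template) with T→U. Reverse complement of ACTAATGGTCCTGCTTAGTAAAAACCCTAGGCGGTTATC is GATAACCGCCTAGGGTTTTTACTAAGCAGGACCATTAGT; then T→U.

5'-GAUAACCGCCUAGGGUUUUUACUAAGCAGGACCAUUAGU-3'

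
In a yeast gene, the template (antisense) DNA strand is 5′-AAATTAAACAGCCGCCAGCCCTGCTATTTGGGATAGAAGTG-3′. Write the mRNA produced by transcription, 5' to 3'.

5'-CACUUCUAUCCCAAAUAGCAGGGCUGGCGGCUGUUUAAUUU-3'

RNA polymerase reads the template 3'→5' and synthesizes mRNA 5'→3' by base-pairing (A→U, T→A, G↔C). The complement of the template is TTTAATTTGTCGGCGGTCGGGACGATAAACCCTATCTTCAC; antiparallel, so 5'→3' the coding strand is CACTTCTATCCCAAATAGCAGGGCTGGCGGCTGTTTAATTT. Replace T with U for the mRNA.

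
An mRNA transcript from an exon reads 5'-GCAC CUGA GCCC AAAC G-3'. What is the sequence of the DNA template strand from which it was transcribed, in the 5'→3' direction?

Replace U with T to get the coding DNA strand: GCACCTGAGCCCAAACG. The template strand is its reverse complement (complement CGTGGACTCGGGTTTGC, then reverse).

5'-CGTTTGGGCTCAGGTGC-3'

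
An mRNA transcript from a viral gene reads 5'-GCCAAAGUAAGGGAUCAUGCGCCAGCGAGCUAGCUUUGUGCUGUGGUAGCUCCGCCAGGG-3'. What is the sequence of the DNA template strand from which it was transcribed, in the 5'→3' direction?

5'-CCCTGGCGGAGCTACCACAGCACAAAGCTAGCTCGCTGGCGCATGATCCCTTACTTTGGC-3'

Replace U with T to get the coding DNA strand: GCCAAAGTAAGGGATCATGCGCCAGCGAGCTAGCTTTGTGCTGTGGTAGCTCCGCCAGGG. The template strand is its reverse complement (complement CGGTTTCATTCCCTAGTACGCGGTCGCTCGATCGAAACACGACACCATCGAGGCGGTCCC, then reverse).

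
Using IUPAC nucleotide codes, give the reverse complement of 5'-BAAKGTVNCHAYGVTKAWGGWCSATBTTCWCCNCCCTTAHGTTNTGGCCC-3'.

5'-GGGCCANAACDTAAGGGNGGWGAAVATSGWCCWTMABCRTDGNBACMTTV-3'

Standard pairs A↔T, G↔C; ambiguity codes pair Y↔R, K↔M, W↔W, S↔S, B↔V, H↔D, N↔N. Complement (VTTMCABNGDTRCBAMTWCCWGSTAVAAGWGGNGGGAATDCAANACCGGG), then reverse for 5'→3'.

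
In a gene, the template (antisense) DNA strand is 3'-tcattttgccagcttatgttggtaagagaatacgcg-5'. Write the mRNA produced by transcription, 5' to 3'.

5'-AGUAAAACGGUCGAAUACAACCAUUCUCUUAUGCGC-3'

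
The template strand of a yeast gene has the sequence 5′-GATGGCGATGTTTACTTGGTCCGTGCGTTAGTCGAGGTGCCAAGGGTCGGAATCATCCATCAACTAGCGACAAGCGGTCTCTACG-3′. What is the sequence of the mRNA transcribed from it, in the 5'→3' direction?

5'-CGUAGAGACCGCUUGUCGCUAGUUGAUGGAUGAUUCCGACCCUUGGCACCUCGACUAACGCACGGACCAAGUAAACAUCGCCAUC-3'

The mRNA has the sequence of the coding strand (reverse complement of the template) with T→U. Reverse complement of GATGGCGATGTTTACTTGGTCCGTGCGTTAGTCGAGGTGCCAAGGGTCGGAATCATCCATCAACTAGCGACAAGCGGTCTCTACG is CGTAGAGACCGCTTGTCGCTAGTTGATGGATGATTCCGACCCTTGGCACCTCGACTAACGCACGGACCAAGTAAACATCGCCATC; then T→U.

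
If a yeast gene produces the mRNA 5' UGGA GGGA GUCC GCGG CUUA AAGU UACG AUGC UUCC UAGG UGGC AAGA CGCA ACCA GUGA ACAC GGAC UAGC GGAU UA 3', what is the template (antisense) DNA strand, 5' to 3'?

Replace U with T to get the coding DNA strand: TGGAGGGAGTCCGCGGCTTAAAGTTACGATGCTTCCTAGGTGGCAAGACGCAACCAGTGAACACGGACTAGCGGATTA. The template strand is its reverse complement (complement ACCTCCCTCAGGCGCCGAATTTCAATGCTACGAAGGATCCACCGTTCTGCGTTGGTCACTTGTGCCTGATCGCCTAAT, then reverse).

5'-TAATCCGCTAGTCCGTGTTCACTGGTTGCGTCTTGCCACCTAGGAAGCATCGTAACTTTAAGCCGCGGACTCCCTCCA-3'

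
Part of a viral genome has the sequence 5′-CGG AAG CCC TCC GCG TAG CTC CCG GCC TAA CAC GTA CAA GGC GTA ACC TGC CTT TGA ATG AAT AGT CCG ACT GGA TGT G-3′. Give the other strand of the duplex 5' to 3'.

5'-CACATCCAGTCGGACTATTCATTCAAAGGCAGGTTACGCCTTGTACGTGTTAGGCCGGGAGCTACGCGGAGGGCTTCCG-3'

The complement of CGGAAGCCCTCCGCGTAGCTCCCGGCCTAACACGTACAAGGCGTAACCTGCCTTTGAATGAATAGTCCGACTGGATGTG is GCCTTCGGGAGGCGCATCGAGGGCCGGATTGTGCATGTTCCGCATTGGACGGAAACTTACTTATCAGGCTGACCTACAC (A↔T, G↔C). DNA strands are antiparallel, so the complementary strand runs 3'→5'; reversing gives the 5'→3' form.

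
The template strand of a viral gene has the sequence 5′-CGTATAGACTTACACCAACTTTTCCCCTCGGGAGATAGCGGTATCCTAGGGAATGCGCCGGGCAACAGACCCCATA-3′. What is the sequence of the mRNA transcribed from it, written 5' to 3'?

5′-UAUGGGGUCUGUUGCCCGGCGCAUUCCCUAGGAUACCGCUAUCUCCCGAGGGGAAAAGUUGGUGUAAGUCUAUACG-3′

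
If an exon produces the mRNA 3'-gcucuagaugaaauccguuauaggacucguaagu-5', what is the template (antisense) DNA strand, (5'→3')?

5'-CGAGATCTACTTTAGGCAATATCCTGAGCATTCA-3'

Written 5'→3' the mRNA is UGAAUGCUCAGGAUAUUGCCUAAAGUAGAUCUCG, so the coding DNA strand is TGAATGCTCAGGATATTGCCTAAAGTAGATCTCG. The template is its reverse complement.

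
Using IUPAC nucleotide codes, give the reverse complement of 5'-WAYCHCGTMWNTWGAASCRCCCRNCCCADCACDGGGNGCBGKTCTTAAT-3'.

5'-ATTAAGAMCVGCNCCCHGTGHTGGGNYGGGYGSTTCWANWKACGDGRTW-3'

Standard pairs A↔T, G↔C; ambiguity codes pair R↔Y, M↔K, W↔W, S↔S, B↔V, D↔H, N↔N. Complement (WTRGDGCAKWNAWCTTSGYGGGYNGGGTHGTGHCCCNCGVCMAGAATTA), then reverse for 5'→3'.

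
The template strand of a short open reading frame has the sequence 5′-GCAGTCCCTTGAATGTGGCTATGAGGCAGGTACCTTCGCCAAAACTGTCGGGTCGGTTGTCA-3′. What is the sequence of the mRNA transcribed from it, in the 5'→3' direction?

RNA polymerase reads the template 3'→5' and synthesizes mRNA 5'→3' by base-pairing (A→U, T→A, G↔C). The complement of the template is CGTCAGGGAACTTACACCGATACTCCGTCCATGGAAGCGGTTTTGACAGCCCAGCCAACAGT; antiparallel, so 5'→3' the coding strand is TGACAACCGACCCGACAGTTTTGGCGAAGGTACCTGCCTCATAGCCACATTCAAGGGACTGC. Replace T with U for the mRNA.

5'-UGACAACCGACCCGACAGUUUUGGCGAAGGUACCUGCCUCAUAGCCACAUUCAAGGGACUGC-3'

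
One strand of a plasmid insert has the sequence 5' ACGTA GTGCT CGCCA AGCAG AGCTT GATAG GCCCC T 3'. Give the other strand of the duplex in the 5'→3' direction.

5'-AGGGGCCTATCAAGCTCTGCTTGGCGAGCACTACGT-3'

Pairing A↔T and G↔C gives TGCATCACGAGCGGTTCGTCTCGAACTATCCGGGGA, running 3'→5'. Reverse for the 5'→3' convention.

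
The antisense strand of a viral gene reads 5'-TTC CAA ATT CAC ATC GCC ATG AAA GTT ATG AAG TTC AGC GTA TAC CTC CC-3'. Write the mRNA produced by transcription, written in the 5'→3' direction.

5'-GGGAGGUAUACGCUGAACUUCAUAACUUUCAUGGCGAUGUGAAUUUGGAA-3'

The mRNA has the sequence of the coding strand (reverse complement of the template) with T→U. Reverse complement of TTCCAAATTCACATCGCCATGAAAGTTATGAAGTTCAGCGTATACCTCCC is GGGAGGTATACGCTGAACTTCATAACTTTCATGGCGATGTGAATTTGGAA; then T→U.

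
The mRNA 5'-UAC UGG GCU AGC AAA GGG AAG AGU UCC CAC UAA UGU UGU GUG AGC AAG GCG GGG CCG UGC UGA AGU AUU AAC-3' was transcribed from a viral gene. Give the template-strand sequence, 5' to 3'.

Replace U with T to get the coding DNA strand: TACTGGGCTAGCAAAGGGAAGAGTTCCCACTAATGTTGTGTGAGCAAGGCGGGGCCGTGCTGAAGTATTAAC. The template strand is its reverse complement (complement ATGACCCGATCGTTTCCCTTCTCAAGGGTGATTACAACACACTCGTTCCGCCCCGGCACGACTTCATAATTG, then reverse).

5'-GTTAATACTTCAGCACGGCCCCGCCTTGCTCACACAACATTAGTGGGAACTCTTCCCTTTGCTAGCCCAGTA-3'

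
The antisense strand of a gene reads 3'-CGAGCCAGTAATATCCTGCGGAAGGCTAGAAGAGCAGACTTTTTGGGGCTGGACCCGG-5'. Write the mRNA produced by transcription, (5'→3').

Reading the template 3'→5' as shown, RNA polymerase pairs each base (A→U, T→A, G↔C) to build mRNA 5'→3' directly.

5′-GCUCGGUCAUUAUAGGACGCCUUCCGAUCUUCUCGUCUGAAAAACCCCGACCUGGGCC-3′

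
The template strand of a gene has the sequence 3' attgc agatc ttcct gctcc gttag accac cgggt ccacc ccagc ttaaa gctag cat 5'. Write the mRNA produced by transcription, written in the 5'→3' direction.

5′-UAACGUCUAGAAGGACGAGGCAAUCUGGUGGCCCAGGUGGGGUCGAAUUUCGAUCGUA-3′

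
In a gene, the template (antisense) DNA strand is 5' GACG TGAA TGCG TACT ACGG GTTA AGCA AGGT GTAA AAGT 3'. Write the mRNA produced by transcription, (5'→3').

5'-ACUUUUACACCUUGCUUAACCCGUAGUACGCAUUCACGUC-3'

RNA polymerase reads the template 3'→5' and synthesizes mRNA 5'→3' by base-pairing (A→U, T→A, G↔C). The complement of the template is CTGCACTTACGCATGATGCCCAATTCGTTCCACATTTTCA; antiparallel, so 5'→3' the coding strand is ACTTTTACACCTTGCTTAACCCGTAGTACGCATTCACGTC. Replace T with U for the mRNA.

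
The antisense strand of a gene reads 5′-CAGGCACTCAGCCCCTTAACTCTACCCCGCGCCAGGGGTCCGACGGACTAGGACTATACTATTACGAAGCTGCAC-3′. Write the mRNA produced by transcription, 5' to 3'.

5′-GUGCAGCUUCGUAAUAGUAUAGUCCUAGUCCGUCGGACCCCUGGCGCGGGGUAGAGUUAAGGGGCUGAGUGCCUG-3′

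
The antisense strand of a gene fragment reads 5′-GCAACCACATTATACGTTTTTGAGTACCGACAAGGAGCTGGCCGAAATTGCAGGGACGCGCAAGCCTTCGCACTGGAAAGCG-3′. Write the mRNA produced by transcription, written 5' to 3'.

RNA polymerase reads the template 3'→5' and synthesizes mRNA 5'→3' by base-pairing (A→U, T→A, G↔C). The complement of the template is CGTTGGTGTAATATGCAAAAACTCATGGCTGTTCCTCGACCGGCTTTAACGTCCCTGCGCGTTCGGAAGCGTGACCTTTCGC; antiparallel, so 5'→3' the coding strand is CGCTTTCCAGTGCGAAGGCTTGCGCGTCCCTGCAATTTCGGCCAGCTCCTTGTCGGTACTCAAAAACGTATAATGTGGTTGC. Replace T with U for the mRNA.

5'-CGCUUUCCAGUGCGAAGGCUUGCGCGUCCCUGCAAUUUCGGCCAGCUCCUUGUCGGUACUCAAAAACGUAUAAUGUGGUUGC-3'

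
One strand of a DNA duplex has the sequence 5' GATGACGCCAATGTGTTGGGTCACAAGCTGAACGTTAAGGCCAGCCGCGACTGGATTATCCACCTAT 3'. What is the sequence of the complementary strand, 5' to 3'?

Pairing A↔T and G↔C gives CTACTGCGGTTACACAACCCAGTGTTCGACTTGCAATTCCGGTCGGCGCTGACCTAATAGGTGGATA, running 3'→5'. Reverse for the 5'→3' convention.

5′-ATAGGTGGATAATCCAGTCGCGGCTGGCCTTAACGTTCAGCTTGTGACCCAACACATTGGCGTCATC-3′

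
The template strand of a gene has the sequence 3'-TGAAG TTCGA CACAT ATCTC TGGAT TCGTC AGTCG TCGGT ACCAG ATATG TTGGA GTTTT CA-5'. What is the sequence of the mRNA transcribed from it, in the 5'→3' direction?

Reading the template 3'→5' as shown, RNA polymerase pairs each base (A→U, T→A, G↔C) to build mRNA 5'→3' directly.

5'-ACUUCAAGCUGUGUAUAGAGACCUAAGCAGUCAGCAGCCAUGGUCUAUACAACCUCAAAAGU-3'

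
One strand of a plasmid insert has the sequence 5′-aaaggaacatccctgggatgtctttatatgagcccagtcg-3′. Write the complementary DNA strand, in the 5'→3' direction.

5'-CGACTGGGCTCATATAAAGACATCCCAGGGATGTTCCTTT-3'

The complement of AAAGGAACATCCCTGGGATGTCTTTATATGAGCCCAGTCG is TTTCCTTGTAGGGACCCTACAGAAATATACTCGGGTCAGC (A↔T, G↔C). DNA strands are antiparallel, so the complementary strand runs 3'→5'; reversing gives the 5'→3' form.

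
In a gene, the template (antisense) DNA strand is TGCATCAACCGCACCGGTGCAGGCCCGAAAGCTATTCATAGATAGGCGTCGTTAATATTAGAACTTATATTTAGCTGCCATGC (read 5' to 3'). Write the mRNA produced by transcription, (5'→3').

5'-GCAUGGCAGCUAAAUAUAAGUUCUAAUAUUAACGACGCCUAUCUAUGAAUAGCUUUCGGGCCUGCACCGGUGCGGUUGAUGCA-3'

The mRNA has the sequence of the coding strand (reverse complement of the template) with T→U. Reverse complement of TGCATCAACCGCACCGGTGCAGGCCCGAAAGCTATTCATAGATAGGCGTCGTTAATATTAGAACTTATATTTAGCTGCCATGC is GCATGGCAGCTAAATATAAGTTCTAATATTAACGACGCCTATCTATGAATAGCTTTCGGGCCTGCACCGGTGCGGTTGATGCA; then T→U.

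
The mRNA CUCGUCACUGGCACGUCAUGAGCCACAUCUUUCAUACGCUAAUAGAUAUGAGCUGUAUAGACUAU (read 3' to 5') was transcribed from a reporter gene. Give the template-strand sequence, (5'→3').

5'-GAGCAGTGACCGTGCAGTACTCGGTGTAGAAAGTATGCGATTATCTATACTCGACATATCTGATA-3'

Written 5'→3' the mRNA is UAUCAGAUAUGUCGAGUAUAGAUAAUCGCAUACUUUCUACACCGAGUACUGCACGGUCACUGCUC, so the coding DNA strand is TATCAGATATGTCGAGTATAGATAATCGCATACTTTCTACACCGAGTACTGCACGGTCACTGCTC. The template is its reverse complement.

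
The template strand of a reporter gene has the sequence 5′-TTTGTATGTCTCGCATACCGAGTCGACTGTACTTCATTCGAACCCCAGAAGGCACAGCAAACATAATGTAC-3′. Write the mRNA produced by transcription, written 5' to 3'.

The mRNA has the sequence of the coding strand (reverse complement of the template) with T→U. Reverse complement of TTTGTATGTCTCGCATACCGAGTCGACTGTACTTCATTCGAACCCCAGAAGGCACAGCAAACATAATGTAC is GTACATTATGTTTGCTGTGCCTTCTGGGGTTCGAATGAAGTACAGTCGACTCGGTATGCGAGACATACAAA; then T→U.

5'-GUACAUUAUGUUUGCUGUGCCUUCUGGGGUUCGAAUGAAGUACAGUCGACUCGGUAUGCGAGACAUACAAA-3'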